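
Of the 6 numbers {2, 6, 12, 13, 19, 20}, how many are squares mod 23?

(2/23) = +1 → QR.
(6/23) = +1 → QR.
(12/23) = +1 → QR.
(13/23) = +1 → QR.
(19/23) = -1 → non-residue.
(20/23) = -1 → non-residue.
Total quadratic residues among the 6: 4.

4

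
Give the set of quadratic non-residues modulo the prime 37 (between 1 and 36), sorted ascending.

Square k = 1,…,18 (k and 37−k give the same square):
1²=1, 2²=4, 3²=9, 4²=16, 5²=25, 6²=36, 7²≡12, 8²≡27, 9²≡7, 10²≡26, 11²≡10, 12²≡33, 13²≡21, 14²≡11, 15²≡3, 16²≡34, 17²≡30, 18²≡28 (mod 37).
The residues are {1, 3, 4, 7, 9, 10, 11, 12, 16, 21, 25, 26, 27, 28, 30, 33, 34, 36}; the non-residues are the remaining 18 nonzero classes.

2 5 6 8 13 14 15 17 18 19 20 22 23 24 29 31 32 35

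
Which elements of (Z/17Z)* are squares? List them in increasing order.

1,2,4,8,9,13,15,16

Square k = 1,…,8 (k and 17−k give the same square):
1²=1, 2²=4, 3²=9, 4²=16, 5²≡8, 6²≡2, 7²≡15, 8²≡13 (mod 17).
So the quadratic residues mod 17 are {1, 2, 4, 8, 9, 13, 15, 16}.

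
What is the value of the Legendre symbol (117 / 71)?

-1

First reduce: 117 ≡ 46 (mod 71).
Pull out 2: since 71 ≡ 7 (mod 8), (2/71) = +1.
Reciprocity: 23 ≡ 3 and 71 ≡ 3 (mod 4), so (23/71) = −(71/23).
Reduce top mod 23: now compute (2/23).
Pull out 2: since 23 ≡ 7 (mod 8), (2/23) = +1.
Reached (1/23) = 1. Collecting the sign flips along the way, the symbol is -1.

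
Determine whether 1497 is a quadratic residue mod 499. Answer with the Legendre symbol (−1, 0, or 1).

First reduce: 1497 ≡ 0 (mod 499).
Top reduces to 0: gcd > 1, so the symbol is 0.

0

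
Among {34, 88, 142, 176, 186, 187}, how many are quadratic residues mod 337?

1

(34/337) = -1 → non-residue.
(88/337) = -1 → non-residue.
(142/337) = -1 → non-residue.
(176/337) = -1 → non-residue.
(186/337) = -1 → non-residue.
(187/337) = +1 → QR.
Total quadratic residues among the 6: 1.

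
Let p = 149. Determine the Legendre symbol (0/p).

Top reduces to 0: gcd > 1, so the symbol is 0.

0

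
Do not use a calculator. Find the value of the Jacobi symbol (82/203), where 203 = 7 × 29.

-1

Pull out 2: since 203 ≡ 3 (mod 8), (2/203) = -1.
Reciprocity: 41 ≡ 1 and 203 ≡ 3 (mod 4), so (41/203) = +(203/41).
Reduce top mod 41: now compute (39/41).
Reciprocity: 39 ≡ 3 and 41 ≡ 1 (mod 4), so (39/41) = +(41/39).
Reduce top mod 39: now compute (2/39).
Pull out 2: since 39 ≡ 7 (mod 8), (2/39) = +1.
Reached (1/39) = 1. Collecting the sign flips along the way, the symbol is -1.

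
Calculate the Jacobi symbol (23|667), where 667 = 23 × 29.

0

Reciprocity: 23 ≡ 3 and 667 ≡ 3 (mod 4), so (23/667) = −(667/23).
Reduce top mod 23: now compute (0/23).
Top reduces to 0: gcd > 1, so the symbol is 0.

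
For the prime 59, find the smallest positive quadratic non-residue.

(2/59) = −1, so 2 is the smallest positive non-residue mod 59.

2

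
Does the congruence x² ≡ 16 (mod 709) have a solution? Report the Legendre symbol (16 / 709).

Euler's criterion: (16/709) ≡ 16^354 (mod 709).
16^2 ≡ 256 (mod 709)
16^4 ≡ 308 (mod 709)
16^8 ≡ 567 (mod 709)
16^16 ≡ 312 (mod 709)
16^32 ≡ 211 (mod 709)
16^64 ≡ 563 (mod 709)
16^128 ≡ 46 (mod 709)
16^256 ≡ 698 (mod 709)
16^354 = 16^(256+64+32+2) ≡ 1 (mod 709).
Result is 1, so (16/709) = 1.

1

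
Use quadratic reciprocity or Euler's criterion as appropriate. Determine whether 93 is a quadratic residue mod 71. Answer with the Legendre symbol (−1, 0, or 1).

-1

First reduce: 93 ≡ 22 (mod 71).
Pull out 2: since 71 ≡ 7 (mod 8), (2/71) = +1.
Reciprocity: 11 ≡ 3 and 71 ≡ 3 (mod 4), so (11/71) = −(71/11).
Reduce top mod 11: now compute (5/11).
Reciprocity: 5 ≡ 1 and 11 ≡ 3 (mod 4), so (5/11) = +(11/5).
Reduce top mod 5: now compute (1/5).
Reached (1/5) = 1. Collecting the sign flips along the way, the symbol is -1.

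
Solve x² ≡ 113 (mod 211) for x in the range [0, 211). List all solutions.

Since 211 ≡ 3 (mod 4), a square root of 113 is 113^((211+1)/4) = 113^53 mod 211.
Repeated squaring: 113^2≡109, 113^4≡65, 113^8≡5, 113^16≡25, 113^32≡203 (mod 211).
113^53 = 113^(32+16+4+1) ≡ 193 (mod 211).
Check: 193² = 37249 ≡ 113 (mod 211). The two roots are 18 and 193.

18, 193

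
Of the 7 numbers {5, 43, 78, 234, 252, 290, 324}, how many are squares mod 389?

(5/389) = +1 → QR.
(43/389) = -1 → non-residue.
(78/389) = +1 → QR.
(234/389) = -1 → non-residue.
(252/389) = +1 → QR.
(290/389) = +1 → QR.
(324/389) = +1 → QR.
Total quadratic residues among the 7: 5.

5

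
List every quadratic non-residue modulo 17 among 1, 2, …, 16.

Square k = 1,…,8 (k and 17−k give the same square):
1²=1, 2²=4, 3²=9, 4²=16, 5²≡8, 6²≡2, 7²≡15, 8²≡13 (mod 17).
The residues are {1, 2, 4, 8, 9, 13, 15, 16}; the non-residues are the remaining 8 nonzero classes.

3,5,6,7,10,11,12,14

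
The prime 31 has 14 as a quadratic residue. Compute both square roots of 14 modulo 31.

13, 18

Since 31 ≡ 3 (mod 4), a square root of 14 is 14^((31+1)/4) = 14^8 mod 31.
Repeated squaring: 14^2≡10, 14^4≡7, 14^8≡18 (mod 31).
14^8 = 14^(8) ≡ 18 (mod 31).
Check: 18² = 324 ≡ 14 (mod 31). The two roots are 13 and 18.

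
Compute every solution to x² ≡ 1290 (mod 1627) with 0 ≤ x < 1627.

Since 1627 ≡ 3 (mod 4), a square root of 1290 is 1290^((1627+1)/4) = 1290^407 mod 1627.
Repeated squaring: 1290^2≡1306, 1290^4≡540, 1290^8≡367, 1290^16≡1275, 1290^32≡252, 1290^64≡51, 1290^128≡974, 1290^256≡135 (mod 1627).
1290^407 = 1290^(256+128+16+4+2+1) ≡ 1145 (mod 1627).
Check: 1145² = 1311025 ≡ 1290 (mod 1627). The two roots are 482 and 1145.

482, 1145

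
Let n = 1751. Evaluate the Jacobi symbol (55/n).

Reciprocity: 55 ≡ 3 and 1751 ≡ 3 (mod 4), so (55/1751) = −(1751/55).
Reduce top mod 55: now compute (46/55).
Pull out 2: since 55 ≡ 7 (mod 8), (2/55) = +1.
Reciprocity: 23 ≡ 3 and 55 ≡ 3 (mod 4), so (23/55) = −(55/23).
Reduce top mod 23: now compute (9/23).
Reciprocity: 9 ≡ 1 and 23 ≡ 3 (mod 4), so (9/23) = +(23/9).
Reduce top mod 9: now compute (5/9).
Reciprocity: 5 ≡ 1 and 9 ≡ 1 (mod 4), so (5/9) = +(9/5).
Reduce top mod 5: now compute (4/5).
Pull out 2^2: since 5 ≡ 5 (mod 8), (2/5) = -1, so (2/5)^2 = +1.
Reached (1/5) = 1. Collecting the sign flips along the way, the symbol is +1.

1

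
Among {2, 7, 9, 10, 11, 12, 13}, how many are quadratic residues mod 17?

(2/17) = +1 → QR.
(7/17) = -1 → non-residue.
(9/17) = +1 → QR.
(10/17) = -1 → non-residue.
(11/17) = -1 → non-residue.
(12/17) = -1 → non-residue.
(13/17) = +1 → QR.
Total quadratic residues among the 7: 3.

3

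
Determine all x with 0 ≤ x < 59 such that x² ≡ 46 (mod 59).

20, 39

Since 59 ≡ 3 (mod 4), a square root of 46 is 46^((59+1)/4) = 46^15 mod 59.
Repeated squaring: 46^2≡51, 46^4≡5, 46^8≡25 (mod 59).
46^15 = 46^(8+4+2+1) ≡ 20 (mod 59).
Check: 20² = 400 ≡ 46 (mod 59). The two roots are 20 and 39.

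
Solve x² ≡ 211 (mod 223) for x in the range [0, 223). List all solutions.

Since 223 ≡ 3 (mod 4), a square root of 211 is 211^((223+1)/4) = 211^56 mod 223.
Repeated squaring: 211^2≡144, 211^4≡220, 211^8≡9, 211^16≡81, 211^32≡94 (mod 223).
211^56 = 211^(32+16+8) ≡ 65 (mod 223).
Check: 65² = 4225 ≡ 211 (mod 223). The two roots are 65 and 158.

65, 158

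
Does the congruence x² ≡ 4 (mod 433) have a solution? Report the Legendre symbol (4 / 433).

Euler's criterion: (4/433) ≡ 4^216 (mod 433).
4^2 ≡ 16 (mod 433)
4^4 ≡ 256 (mod 433)
4^8 ≡ 153 (mod 433)
4^16 ≡ 27 (mod 433)
4^32 ≡ 296 (mod 433)
4^64 ≡ 150 (mod 433)
4^128 ≡ 417 (mod 433)
4^216 = 4^(128+64+16+8) ≡ 1 (mod 433).
Result is 1, so (4/433) = 1.

1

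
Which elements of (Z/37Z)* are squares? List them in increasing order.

1 3 4 7 9 10 11 12 16 21 25 26 27 28 30 33 34 36

Square k = 1,…,18 (k and 37−k give the same square):
1²=1, 2²=4, 3²=9, 4²=16, 5²=25, 6²=36, 7²≡12, 8²≡27, 9²≡7, 10²≡26, 11²≡10, 12²≡33, 13²≡21, 14²≡11, 15²≡3, 16²≡34, 17²≡30, 18²≡28 (mod 37).
So the quadratic residues mod 37 are {1, 3, 4, 7, 9, 10, 11, 12, 16, 21, 25, 26, 27, 28, 30, 33, 34, 36}.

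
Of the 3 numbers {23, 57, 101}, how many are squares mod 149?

0

(23/149) = -1 → non-residue.
(57/149) = -1 → non-residue.
(101/149) = -1 → non-residue.
Total quadratic residues among the 3: 0.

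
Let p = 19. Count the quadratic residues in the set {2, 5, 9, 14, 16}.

3

(2/19) = -1 → non-residue.
(5/19) = +1 → QR.
(9/19) = +1 → QR.
(14/19) = -1 → non-residue.
(16/19) = +1 → QR.
Total quadratic residues among the 5: 3.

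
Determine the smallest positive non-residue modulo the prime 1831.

(2/1831) = +1, so 2 is a residue.
(3/1831) = −1, so 3 is the smallest positive non-residue mod 1831.

3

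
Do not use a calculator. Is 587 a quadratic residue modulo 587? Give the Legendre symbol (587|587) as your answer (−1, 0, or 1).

0

First reduce: 587 ≡ 0 (mod 587).
Top reduces to 0: gcd > 1, so the symbol is 0.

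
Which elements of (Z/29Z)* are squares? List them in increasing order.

1,4,5,6,7,9,13,16,20,22,23,24,25,28

Square k = 1,…,14 (k and 29−k give the same square):
1²=1, 2²=4, 3²=9, 4²=16, 5²=25, 6²≡7, 7²≡20, 8²≡6, 9²≡23, 10²≡13, 11²≡5, 12²≡28, 13²≡24, 14²≡22 (mod 29).
So the quadratic residues mod 29 are {1, 4, 5, 6, 7, 9, 13, 16, 20, 22, 23, 24, 25, 28}.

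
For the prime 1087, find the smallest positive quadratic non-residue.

(2/1087) = +1, so 2 is a residue.
(3/1087) = −1, so 3 is the smallest positive non-residue mod 1087.

3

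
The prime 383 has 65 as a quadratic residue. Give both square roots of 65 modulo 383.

111, 272

Since 383 ≡ 3 (mod 4), a square root of 65 is 65^((383+1)/4) = 65^96 mod 383.
Repeated squaring: 65^2≡12, 65^4≡144, 65^8≡54, 65^16≡235, 65^32≡73, 65^64≡350 (mod 383).
65^96 = 65^(64+32) ≡ 272 (mod 383).
Check: 272² = 73984 ≡ 65 (mod 383). The two roots are 111 and 272.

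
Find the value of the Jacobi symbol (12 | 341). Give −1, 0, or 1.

Pull out 2^2: since 341 ≡ 5 (mod 8), (2/341) = -1, so (2/341)^2 = +1.
Reciprocity: 3 ≡ 3 and 341 ≡ 1 (mod 4), so (3/341) = +(341/3).
Reduce top mod 3: now compute (2/3).
Pull out 2: since 3 ≡ 3 (mod 8), (2/3) = -1.
Reached (1/3) = 1. Collecting the sign flips along the way, the symbol is -1.

-1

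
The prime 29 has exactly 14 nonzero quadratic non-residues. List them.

Square k = 1,…,14 (k and 29−k give the same square):
1²=1, 2²=4, 3²=9, 4²=16, 5²=25, 6²≡7, 7²≡20, 8²≡6, 9²≡23, 10²≡13, 11²≡5, 12²≡28, 13²≡24, 14²≡22 (mod 29).
The residues are {1, 4, 5, 6, 7, 9, 13, 16, 20, 22, 23, 24, 25, 28}; the non-residues are the remaining 14 nonzero classes.

2,3,8,10,11,12,14,15,17,18,19,21,26,27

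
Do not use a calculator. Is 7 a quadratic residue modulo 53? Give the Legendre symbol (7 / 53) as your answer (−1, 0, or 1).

1

Euler's criterion: (7/53) ≡ 7^26 (mod 53).
7^2 ≡ 49 (mod 53)
7^4 ≡ 16 (mod 53)
7^8 ≡ 44 (mod 53)
7^16 ≡ 28 (mod 53)
7^26 = 7^(16+8+2) ≡ 1 (mod 53).
Result is 1, so (7/53) = 1.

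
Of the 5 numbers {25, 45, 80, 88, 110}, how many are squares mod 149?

5

(25/149) = +1 → QR.
(45/149) = +1 → QR.
(80/149) = +1 → QR.
(88/149) = +1 → QR.
(110/149) = +1 → QR.
Total quadratic residues among the 5: 5.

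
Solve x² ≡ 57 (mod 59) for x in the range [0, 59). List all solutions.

Since 59 ≡ 3 (mod 4), a square root of 57 is 57^((59+1)/4) = 57^15 mod 59.
Repeated squaring: 57^2≡4, 57^4≡16, 57^8≡20 (mod 59).
57^15 = 57^(8+4+2+1) ≡ 36 (mod 59).
Check: 36² = 1296 ≡ 57 (mod 59). The two roots are 23 and 36.

23, 36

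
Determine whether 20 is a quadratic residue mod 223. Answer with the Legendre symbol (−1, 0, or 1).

-1

Pull out 2^2: since 223 ≡ 7 (mod 8), (2/223) = +1, so (2/223)^2 = +1.
Reciprocity: 5 ≡ 1 and 223 ≡ 3 (mod 4), so (5/223) = +(223/5).
Reduce top mod 5: now compute (3/5).
Reciprocity: 3 ≡ 3 and 5 ≡ 1 (mod 4), so (3/5) = +(5/3).
Reduce top mod 3: now compute (2/3).
Pull out 2: since 3 ≡ 3 (mod 8), (2/3) = -1.
Reached (1/3) = 1. Collecting the sign flips along the way, the symbol is -1.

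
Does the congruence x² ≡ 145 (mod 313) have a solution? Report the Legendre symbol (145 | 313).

Reciprocity: 145 ≡ 1 and 313 ≡ 1 (mod 4), so (145/313) = +(313/145).
Reduce top mod 145: now compute (23/145).
Reciprocity: 23 ≡ 3 and 145 ≡ 1 (mod 4), so (23/145) = +(145/23).
Reduce top mod 23: now compute (7/23).
Reciprocity: 7 ≡ 3 and 23 ≡ 3 (mod 4), so (7/23) = −(23/7).
Reduce top mod 7: now compute (2/7).
Pull out 2: since 7 ≡ 7 (mod 8), (2/7) = +1.
Reached (1/7) = 1. Collecting the sign flips along the way, the symbol is -1.

-1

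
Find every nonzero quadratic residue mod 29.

1,4,5,6,7,9,13,16,20,22,23,24,25,28

Square k = 1,…,14 (k and 29−k give the same square):
1²=1, 2²=4, 3²=9, 4²=16, 5²=25, 6²≡7, 7²≡20, 8²≡6, 9²≡23, 10²≡13, 11²≡5, 12²≡28, 13²≡24, 14²≡22 (mod 29).
So the quadratic residues mod 29 are {1, 4, 5, 6, 7, 9, 13, 16, 20, 22, 23, 24, 25, 28}.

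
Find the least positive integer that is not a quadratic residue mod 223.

3

(2/223) = +1, so 2 is a residue.
(3/223) = −1, so 3 is the smallest positive non-residue mod 223.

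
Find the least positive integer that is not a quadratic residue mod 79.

3

(2/79) = +1, so 2 is a residue.
(3/79) = −1, so 3 is the smallest positive non-residue mod 79.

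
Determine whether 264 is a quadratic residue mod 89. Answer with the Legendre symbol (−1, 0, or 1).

-1

First reduce: 264 ≡ 86 (mod 89).
Pull out 2: since 89 ≡ 1 (mod 8), (2/89) = +1.
Reciprocity: 43 ≡ 3 and 89 ≡ 1 (mod 4), so (43/89) = +(89/43).
Reduce top mod 43: now compute (3/43).
Reciprocity: 3 ≡ 3 and 43 ≡ 3 (mod 4), so (3/43) = −(43/3).
Reduce top mod 3: now compute (1/3).
Reached (1/3) = 1. Collecting the sign flips along the way, the symbol is -1.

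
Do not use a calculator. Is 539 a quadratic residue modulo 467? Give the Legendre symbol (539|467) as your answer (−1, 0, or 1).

-1

First reduce: 539 ≡ 72 (mod 467).
Pull out 2^3: since 467 ≡ 3 (mod 8), (2/467) = -1, so (2/467)^3 = -1.
Reciprocity: 9 ≡ 1 and 467 ≡ 3 (mod 4), so (9/467) = +(467/9).
Reduce top mod 9: now compute (8/9).
Pull out 2^3: since 9 ≡ 1 (mod 8), (2/9) = +1, so (2/9)^3 = +1.
Reached (1/9) = 1. Collecting the sign flips along the way, the symbol is -1.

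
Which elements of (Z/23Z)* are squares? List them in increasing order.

Square k = 1,…,11 (k and 23−k give the same square):
1²=1, 2²=4, 3²=9, 4²=16, 5²≡2, 6²≡13, 7²≡3, 8²≡18, 9²≡12, 10²≡8, 11²≡6 (mod 23).
So the quadratic residues mod 23 are {1, 2, 3, 4, 6, 8, 9, 12, 13, 16, 18}.

1, 2, 3, 4, 6, 8, 9, 12, 13, 16, 18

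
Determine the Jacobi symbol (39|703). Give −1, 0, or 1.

Reciprocity: 39 ≡ 3 and 703 ≡ 3 (mod 4), so (39/703) = −(703/39).
Reduce top mod 39: now compute (1/39).
Reached (1/39) = 1. Collecting the sign flips along the way, the symbol is -1.

-1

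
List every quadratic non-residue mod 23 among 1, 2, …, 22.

Square k = 1,…,11 (k and 23−k give the same square):
1²=1, 2²=4, 3²=9, 4²=16, 5²≡2, 6²≡13, 7²≡3, 8²≡18, 9²≡12, 10²≡8, 11²≡6 (mod 23).
The residues are {1, 2, 3, 4, 6, 8, 9, 12, 13, 16, 18}; the non-residues are the remaining 11 nonzero classes.

5, 7, 10, 11, 14, 15, 17, 19, 20, 21, 22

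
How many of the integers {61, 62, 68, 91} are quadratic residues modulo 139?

(61/139) = -1 → non-residue.
(62/139) = -1 → non-residue.
(68/139) = -1 → non-residue.
(91/139) = +1 → QR.
Total quadratic residues among the 4: 1.

1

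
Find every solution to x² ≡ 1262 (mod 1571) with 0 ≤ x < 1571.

530, 1041

Since 1571 ≡ 3 (mod 4), a square root of 1262 is 1262^((1571+1)/4) = 1262^393 mod 1571.
Repeated squaring: 1262^2≡1221, 1262^4≡1533, 1262^8≡1444, 1262^16≡419, 1262^32≡1180, 1262^64≡494, 1262^128≡531, 1262^256≡752 (mod 1571).
1262^393 = 1262^(256+128+8+1) ≡ 530 (mod 1571).
Check: 530² = 280900 ≡ 1262 (mod 1571). The two roots are 530 and 1041.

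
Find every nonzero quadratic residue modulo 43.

1 4 6 9 10 11 13 14 15 16 17 21 23 24 25 31 35 36 38 40 41

Square k = 1,…,21 (k and 43−k give the same square):
1²=1, 2²=4, 3²=9, 4²=16, 5²=25, 6²=36, 7²≡6, 8²≡21, 9²≡38, 10²≡14, 11²≡35, 12²≡15, 13²≡40, 14²≡24, 15²≡10, 16²≡41, 17²≡31, 18²≡23, 19²≡17, 20²≡13, 21²≡11 (mod 43).
So the quadratic residues mod 43 are {1, 4, 6, 9, 10, 11, 13, 14, 15, 16, 17, 21, 23, 24, 25, 31, 35, 36, 38, 40, 41}.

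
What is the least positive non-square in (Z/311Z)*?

11

(2/311) = +1, so 2 is a residue.
(3/311) = +1, so 3 is a residue.
(4/311) = +1, so 4 is a residue.
(5/311) = +1, so 5 is a residue.
(6/311) = +1, so 6 is a residue.
(7/311) = +1, so 7 is a residue.
(8/311) = +1, so 8 is a residue.
(9/311) = +1, so 9 is a residue.
(10/311) = +1, so 10 is a residue.
(11/311) = −1, so 11 is the smallest positive non-residue mod 311.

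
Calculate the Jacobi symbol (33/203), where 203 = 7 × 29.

Reciprocity: 33 ≡ 1 and 203 ≡ 3 (mod 4), so (33/203) = +(203/33).
Reduce top mod 33: now compute (5/33).
Reciprocity: 5 ≡ 1 and 33 ≡ 1 (mod 4), so (5/33) = +(33/5).
Reduce top mod 5: now compute (3/5).
Reciprocity: 3 ≡ 3 and 5 ≡ 1 (mod 4), so (3/5) = +(5/3).
Reduce top mod 3: now compute (2/3).
Pull out 2: since 3 ≡ 3 (mod 8), (2/3) = -1.
Reached (1/3) = 1. Collecting the sign flips along the way, the symbol is -1.

-1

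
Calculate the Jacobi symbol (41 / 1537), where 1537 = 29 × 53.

1

Reciprocity: 41 ≡ 1 and 1537 ≡ 1 (mod 4), so (41/1537) = +(1537/41).
Reduce top mod 41: now compute (20/41).
Pull out 2^2: since 41 ≡ 1 (mod 8), (2/41) = +1, so (2/41)^2 = +1.
Reciprocity: 5 ≡ 1 and 41 ≡ 1 (mod 4), so (5/41) = +(41/5).
Reduce top mod 5: now compute (1/5).
Reached (1/5) = 1. Collecting the sign flips along the way, the symbol is +1.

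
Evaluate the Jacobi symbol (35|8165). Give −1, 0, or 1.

0

Reciprocity: 35 ≡ 3 and 8165 ≡ 1 (mod 4), so (35/8165) = +(8165/35).
Reduce top mod 35: now compute (10/35).
Pull out 2: since 35 ≡ 3 (mod 8), (2/35) = -1.
Reciprocity: 5 ≡ 1 and 35 ≡ 3 (mod 4), so (5/35) = +(35/5).
Reduce top mod 5: now compute (0/5).
Top reduces to 0: gcd > 1, so the symbol is 0.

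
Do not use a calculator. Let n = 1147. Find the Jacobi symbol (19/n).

Reciprocity: 19 ≡ 3 and 1147 ≡ 3 (mod 4), so (19/1147) = −(1147/19).
Reduce top mod 19: now compute (7/19).
Reciprocity: 7 ≡ 3 and 19 ≡ 3 (mod 4), so (7/19) = −(19/7).
Reduce top mod 7: now compute (5/7).
Reciprocity: 5 ≡ 1 and 7 ≡ 3 (mod 4), so (5/7) = +(7/5).
Reduce top mod 5: now compute (2/5).
Pull out 2: since 5 ≡ 5 (mod 8), (2/5) = -1.
Reached (1/5) = 1. Collecting the sign flips along the way, the symbol is -1.

-1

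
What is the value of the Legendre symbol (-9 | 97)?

1

Euler's criterion: (-9/97) ≡ 88^48 (mod 97).
88^2 ≡ 81 (mod 97)
88^4 ≡ 62 (mod 97)
88^8 ≡ 61 (mod 97)
88^16 ≡ 35 (mod 97)
88^32 ≡ 61 (mod 97)
88^48 = 88^(32+16) ≡ 1 (mod 97).
Result is 1, so (-9/97) = 1.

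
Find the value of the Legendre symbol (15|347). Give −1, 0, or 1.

-1

Reciprocity: 15 ≡ 3 and 347 ≡ 3 (mod 4), so (15/347) = −(347/15).
Reduce top mod 15: now compute (2/15).
Pull out 2: since 15 ≡ 7 (mod 8), (2/15) = +1.
Reached (1/15) = 1. Collecting the sign flips along the way, the symbol is -1.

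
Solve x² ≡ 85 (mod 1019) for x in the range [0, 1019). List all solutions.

Since 1019 ≡ 3 (mod 4), a square root of 85 is 85^((1019+1)/4) = 85^255 mod 1019.
Repeated squaring: 85^2≡92, 85^4≡312, 85^8≡539, 85^16≡106, 85^32≡27, 85^64≡729, 85^128≡542 (mod 1019).
85^255 = 85^(128+64+32+16+8+4+2+1) ≡ 447 (mod 1019).
Check: 447² = 199809 ≡ 85 (mod 1019). The two roots are 447 and 572.

447, 572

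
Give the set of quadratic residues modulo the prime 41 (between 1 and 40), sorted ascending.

1 2 4 5 8 9 10 16 18 20 21 23 25 31 32 33 36 37 39 40

Square k = 1,…,20 (k and 41−k give the same square):
1²=1, 2²=4, 3²=9, 4²=16, 5²=25, 6²=36, 7²≡8, 8²≡23, 9²≡40, 10²≡18, 11²≡39, 12²≡21, 13²≡5, 14²≡32, 15²≡20, 16²≡10, 17²≡2, 18²≡37, 19²≡33, 20²≡31 (mod 41).
So the quadratic residues mod 41 are {1, 2, 4, 5, 8, 9, 10, 16, 18, 20, 21, 23, 25, 31, 32, 33, 36, 37, 39, 40}.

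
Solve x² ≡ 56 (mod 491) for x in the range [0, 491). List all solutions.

Since 491 ≡ 3 (mod 4), a square root of 56 is 56^((491+1)/4) = 56^123 mod 491.
Repeated squaring: 56^2≡190, 56^4≡257, 56^8≡255, 56^16≡213, 56^32≡197, 56^64≡20 (mod 491).
56^123 = 56^(64+32+16+8+2+1) ≡ 208 (mod 491).
Check: 208² = 43264 ≡ 56 (mod 491). The two roots are 208 and 283.

208, 283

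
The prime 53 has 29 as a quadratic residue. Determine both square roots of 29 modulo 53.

53 ≡ 1 (mod 4), so we find a root by search.
Trying successive values, 20² = 400 ≡ 29 (mod 53). The other root is 53 − 20 = 33.

20, 33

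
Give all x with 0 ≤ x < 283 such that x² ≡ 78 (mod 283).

19, 264

Since 283 ≡ 3 (mod 4), a square root of 78 is 78^((283+1)/4) = 78^71 mod 283.
Repeated squaring: 78^2≡141, 78^4≡71, 78^8≡230, 78^16≡262, 78^32≡158, 78^64≡60 (mod 283).
78^71 = 78^(64+4+2+1) ≡ 264 (mod 283).
Check: 264² = 69696 ≡ 78 (mod 283). The two roots are 19 and 264.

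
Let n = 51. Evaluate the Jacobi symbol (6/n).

Pull out 2: since 51 ≡ 3 (mod 8), (2/51) = -1.
Reciprocity: 3 ≡ 3 and 51 ≡ 3 (mod 4), so (3/51) = −(51/3).
Reduce top mod 3: now compute (0/3).
Top reduces to 0: gcd > 1, so the symbol is 0.

0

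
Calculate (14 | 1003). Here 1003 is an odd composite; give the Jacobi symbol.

1

Pull out 2: since 1003 ≡ 3 (mod 8), (2/1003) = -1.
Reciprocity: 7 ≡ 3 and 1003 ≡ 3 (mod 4), so (7/1003) = −(1003/7).
Reduce top mod 7: now compute (2/7).
Pull out 2: since 7 ≡ 7 (mod 8), (2/7) = +1.
Reached (1/7) = 1. Collecting the sign flips along the way, the symbol is +1.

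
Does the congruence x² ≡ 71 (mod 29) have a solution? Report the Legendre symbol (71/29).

Euler's criterion: (71/29) ≡ 13^14 (mod 29).
13^2 ≡ 24 (mod 29)
13^4 ≡ 25 (mod 29)
13^8 ≡ 16 (mod 29)
13^14 = 13^(8+4+2) ≡ 1 (mod 29).
Result is 1, so (71/29) = 1.

1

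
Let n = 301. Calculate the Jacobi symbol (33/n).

1

Reciprocity: 33 ≡ 1 and 301 ≡ 1 (mod 4), so (33/301) = +(301/33).
Reduce top mod 33: now compute (4/33).
Pull out 2^2: since 33 ≡ 1 (mod 8), (2/33) = +1, so (2/33)^2 = +1.
Reached (1/33) = 1. Collecting the sign flips along the way, the symbol is +1.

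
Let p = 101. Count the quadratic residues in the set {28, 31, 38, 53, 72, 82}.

2

(28/101) = -1 → non-residue.
(31/101) = +1 → QR.
(38/101) = -1 → non-residue.
(53/101) = -1 → non-residue.
(72/101) = -1 → non-residue.
(82/101) = +1 → QR.
Total quadratic residues among the 6: 2.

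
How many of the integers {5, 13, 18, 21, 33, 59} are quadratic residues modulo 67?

(5/67) = -1 → non-residue.
(13/67) = -1 → non-residue.
(18/67) = -1 → non-residue.
(21/67) = +1 → QR.
(33/67) = +1 → QR.
(59/67) = +1 → QR.
Total quadratic residues among the 6: 3.

3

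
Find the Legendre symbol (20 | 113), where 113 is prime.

Pull out 2^2: since 113 ≡ 1 (mod 8), (2/113) = +1, so (2/113)^2 = +1.
Reciprocity: 5 ≡ 1 and 113 ≡ 1 (mod 4), so (5/113) = +(113/5).
Reduce top mod 5: now compute (3/5).
Reciprocity: 3 ≡ 3 and 5 ≡ 1 (mod 4), so (3/5) = +(5/3).
Reduce top mod 3: now compute (2/3).
Pull out 2: since 3 ≡ 3 (mod 8), (2/3) = -1.
Reached (1/3) = 1. Collecting the sign flips along the way, the symbol is -1.

-1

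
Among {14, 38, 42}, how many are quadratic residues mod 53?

2

(14/53) = -1 → non-residue.
(38/53) = +1 → QR.
(42/53) = +1 → QR.
Total quadratic residues among the 3: 2.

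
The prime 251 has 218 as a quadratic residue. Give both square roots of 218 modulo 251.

Since 251 ≡ 3 (mod 4), a square root of 218 is 218^((251+1)/4) = 218^63 mod 251.
Repeated squaring: 218^2≡85, 218^4≡197, 218^8≡155, 218^16≡180, 218^32≡21 (mod 251).
218^63 = 218^(32+16+8+4+2+1) ≡ 192 (mod 251).
Check: 192² = 36864 ≡ 218 (mod 251). The two roots are 59 and 192.

59, 192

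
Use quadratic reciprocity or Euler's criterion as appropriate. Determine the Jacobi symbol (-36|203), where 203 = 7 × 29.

-1

First reduce: -36 ≡ 167 (mod 203).
Reciprocity: 167 ≡ 3 and 203 ≡ 3 (mod 4), so (167/203) = −(203/167).
Reduce top mod 167: now compute (36/167).
Pull out 2^2: since 167 ≡ 7 (mod 8), (2/167) = +1, so (2/167)^2 = +1.
Reciprocity: 9 ≡ 1 and 167 ≡ 3 (mod 4), so (9/167) = +(167/9).
Reduce top mod 9: now compute (5/9).
Reciprocity: 5 ≡ 1 and 9 ≡ 1 (mod 4), so (5/9) = +(9/5).
Reduce top mod 5: now compute (4/5).
Pull out 2^2: since 5 ≡ 5 (mod 8), (2/5) = -1, so (2/5)^2 = +1.
Reached (1/5) = 1. Collecting the sign flips along the way, the symbol is -1.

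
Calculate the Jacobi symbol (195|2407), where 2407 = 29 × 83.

-1

Reciprocity: 195 ≡ 3 and 2407 ≡ 3 (mod 4), so (195/2407) = −(2407/195).
Reduce top mod 195: now compute (67/195).
Reciprocity: 67 ≡ 3 and 195 ≡ 3 (mod 4), so (67/195) = −(195/67).
Reduce top mod 67: now compute (61/67).
Reciprocity: 61 ≡ 1 and 67 ≡ 3 (mod 4), so (61/67) = +(67/61).
Reduce top mod 61: now compute (6/61).
Pull out 2: since 61 ≡ 5 (mod 8), (2/61) = -1.
Reciprocity: 3 ≡ 3 and 61 ≡ 1 (mod 4), so (3/61) = +(61/3).
Reduce top mod 3: now compute (1/3).
Reached (1/3) = 1. Collecting the sign flips along the way, the symbol is -1.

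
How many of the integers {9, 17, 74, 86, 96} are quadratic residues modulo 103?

(9/103) = +1 → QR.
(17/103) = +1 → QR.
(74/103) = -1 → non-residue.
(86/103) = -1 → non-residue.
(96/103) = -1 → non-residue.
Total quadratic residues among the 5: 2.

2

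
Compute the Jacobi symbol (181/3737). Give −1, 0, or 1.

1

Reciprocity: 181 ≡ 1 and 3737 ≡ 1 (mod 4), so (181/3737) = +(3737/181).
Reduce top mod 181: now compute (117/181).
Reciprocity: 117 ≡ 1 and 181 ≡ 1 (mod 4), so (117/181) = +(181/117).
Reduce top mod 117: now compute (64/117).
Pull out 2^6: since 117 ≡ 5 (mod 8), (2/117) = -1, so (2/117)^6 = +1.
Reached (1/117) = 1. Collecting the sign flips along the way, the symbol is +1.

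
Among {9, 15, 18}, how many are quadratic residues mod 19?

(9/19) = +1 → QR.
(15/19) = -1 → non-residue.
(18/19) = -1 → non-residue.
Total quadratic residues among the 3: 1.

1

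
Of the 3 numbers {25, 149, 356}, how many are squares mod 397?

1

(25/397) = +1 → QR.
(149/397) = -1 → non-residue.
(356/397) = -1 → non-residue.
Total quadratic residues among the 3: 1.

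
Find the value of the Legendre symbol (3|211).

-1

Euler's criterion: (3/211) ≡ 3^105 (mod 211).
3^2 ≡ 9 (mod 211)
3^4 ≡ 81 (mod 211)
3^8 ≡ 20 (mod 211)
3^16 ≡ 189 (mod 211)
3^32 ≡ 62 (mod 211)
3^64 ≡ 46 (mod 211)
3^105 = 3^(64+32+8+1) ≡ 210 (mod 211).
Result is 210 ≡ −1, so (3/211) = −1.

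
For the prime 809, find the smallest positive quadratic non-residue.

(2/809) = +1, so 2 is a residue.
(3/809) = −1, so 3 is the smallest positive non-residue mod 809.

3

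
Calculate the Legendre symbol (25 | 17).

First reduce: 25 ≡ 8 (mod 17).
Pull out 2^3: since 17 ≡ 1 (mod 8), (2/17) = +1, so (2/17)^3 = +1.
Reached (1/17) = 1. Collecting the sign flips along the way, the symbol is +1.

1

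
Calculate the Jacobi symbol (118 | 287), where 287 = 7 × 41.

Pull out 2: since 287 ≡ 7 (mod 8), (2/287) = +1.
Reciprocity: 59 ≡ 3 and 287 ≡ 3 (mod 4), so (59/287) = −(287/59).
Reduce top mod 59: now compute (51/59).
Reciprocity: 51 ≡ 3 and 59 ≡ 3 (mod 4), so (51/59) = −(59/51).
Reduce top mod 51: now compute (8/51).
Pull out 2^3: since 51 ≡ 3 (mod 8), (2/51) = -1, so (2/51)^3 = -1.
Reached (1/51) = 1. Collecting the sign flips along the way, the symbol is -1.

-1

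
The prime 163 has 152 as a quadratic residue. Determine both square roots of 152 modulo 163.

57, 106

Since 163 ≡ 3 (mod 4), a square root of 152 is 152^((163+1)/4) = 152^41 mod 163.
Repeated squaring: 152^2≡121, 152^4≡134, 152^8≡26, 152^16≡24, 152^32≡87 (mod 163).
152^41 = 152^(32+8+1) ≡ 57 (mod 163).
Check: 57² = 3249 ≡ 152 (mod 163). The two roots are 57 and 106.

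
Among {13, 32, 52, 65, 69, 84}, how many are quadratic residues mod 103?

(13/103) = +1 → QR.
(32/103) = +1 → QR.
(52/103) = +1 → QR.
(65/103) = -1 → non-residue.
(69/103) = -1 → non-residue.
(84/103) = -1 → non-residue.
Total quadratic residues among the 6: 3.

3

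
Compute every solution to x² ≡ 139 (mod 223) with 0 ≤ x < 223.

Since 223 ≡ 3 (mod 4), a square root of 139 is 139^((223+1)/4) = 139^56 mod 223.
Repeated squaring: 139^2≡143, 139^4≡156, 139^8≡29, 139^16≡172, 139^32≡148 (mod 223).
139^56 = 139^(32+16+8) ≡ 94 (mod 223).
Check: 94² = 8836 ≡ 139 (mod 223). The two roots are 94 and 129.

94, 129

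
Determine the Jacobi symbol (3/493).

1

Reciprocity: 3 ≡ 3 and 493 ≡ 1 (mod 4), so (3/493) = +(493/3).
Reduce top mod 3: now compute (1/3).
Reached (1/3) = 1. Collecting the sign flips along the way, the symbol is +1.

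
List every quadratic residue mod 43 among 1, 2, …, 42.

1, 4, 6, 9, 10, 11, 13, 14, 15, 16, 17, 21, 23, 24, 25, 31, 35, 36, 38, 40, 41

Square k = 1,…,21 (k and 43−k give the same square):
1²=1, 2²=4, 3²=9, 4²=16, 5²=25, 6²=36, 7²≡6, 8²≡21, 9²≡38, 10²≡14, 11²≡35, 12²≡15, 13²≡40, 14²≡24, 15²≡10, 16²≡41, 17²≡31, 18²≡23, 19²≡17, 20²≡13, 21²≡11 (mod 43).
So the quadratic residues mod 43 are {1, 4, 6, 9, 10, 11, 13, 14, 15, 16, 17, 21, 23, 24, 25, 31, 35, 36, 38, 40, 41}.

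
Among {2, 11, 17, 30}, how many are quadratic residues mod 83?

(2/83) = -1 → non-residue.
(11/83) = +1 → QR.
(17/83) = +1 → QR.
(30/83) = +1 → QR.
Total quadratic residues among the 4: 3.

3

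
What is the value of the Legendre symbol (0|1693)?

0

Top reduces to 0: gcd > 1, so the symbol is 0.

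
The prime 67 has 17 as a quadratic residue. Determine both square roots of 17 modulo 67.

33, 34

Since 67 ≡ 3 (mod 4), a square root of 17 is 17^((67+1)/4) = 17^17 mod 67.
Repeated squaring: 17^2≡21, 17^4≡39, 17^8≡47, 17^16≡65 (mod 67).
17^17 = 17^(16+1) ≡ 33 (mod 67).
Check: 33² = 1089 ≡ 17 (mod 67). The two roots are 33 and 34.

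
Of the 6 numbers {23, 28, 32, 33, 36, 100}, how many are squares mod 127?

3

(23/127) = -1 → non-residue.
(28/127) = -1 → non-residue.
(32/127) = +1 → QR.
(33/127) = -1 → non-residue.
(36/127) = +1 → QR.
(100/127) = +1 → QR.
Total quadratic residues among the 6: 3.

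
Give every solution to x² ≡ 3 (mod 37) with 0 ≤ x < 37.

15, 22

37 ≡ 1 (mod 4), so we find a root by search.
Trying successive values, 15² = 225 ≡ 3 (mod 37). The other root is 37 − 15 = 22.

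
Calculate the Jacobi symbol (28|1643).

1

Pull out 2^2: since 1643 ≡ 3 (mod 8), (2/1643) = -1, so (2/1643)^2 = +1.
Reciprocity: 7 ≡ 3 and 1643 ≡ 3 (mod 4), so (7/1643) = −(1643/7).
Reduce top mod 7: now compute (5/7).
Reciprocity: 5 ≡ 1 and 7 ≡ 3 (mod 4), so (5/7) = +(7/5).
Reduce top mod 5: now compute (2/5).
Pull out 2: since 5 ≡ 5 (mod 8), (2/5) = -1.
Reached (1/5) = 1. Collecting the sign flips along the way, the symbol is +1.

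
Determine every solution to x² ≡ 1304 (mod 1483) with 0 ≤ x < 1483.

Since 1483 ≡ 3 (mod 4), a square root of 1304 is 1304^((1483+1)/4) = 1304^371 mod 1483.
Repeated squaring: 1304^2≡898, 1304^4≡1135, 1304^8≡981, 1304^16≡1377, 1304^32≡855, 1304^64≡1389, 1304^128≡1421, 1304^256≡878 (mod 1483).
1304^371 = 1304^(256+64+32+16+2+1) ≡ 861 (mod 1483).
Check: 861² = 741321 ≡ 1304 (mod 1483). The two roots are 622 and 861.

622, 861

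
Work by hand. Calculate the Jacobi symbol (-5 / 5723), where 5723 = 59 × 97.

First reduce: -5 ≡ 5718 (mod 5723).
Pull out 2: since 5723 ≡ 3 (mod 8), (2/5723) = -1.
Reciprocity: 2859 ≡ 3 and 5723 ≡ 3 (mod 4), so (2859/5723) = −(5723/2859).
Reduce top mod 2859: now compute (5/2859).
Reciprocity: 5 ≡ 1 and 2859 ≡ 3 (mod 4), so (5/2859) = +(2859/5).
Reduce top mod 5: now compute (4/5).
Pull out 2^2: since 5 ≡ 5 (mod 8), (2/5) = -1, so (2/5)^2 = +1.
Reached (1/5) = 1. Collecting the sign flips along the way, the symbol is +1.

1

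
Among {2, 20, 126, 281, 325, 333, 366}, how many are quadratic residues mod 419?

(2/419) = -1 → non-residue.
(20/419) = +1 → QR.
(126/419) = -1 → non-residue.
(281/419) = +1 → QR.
(325/419) = +1 → QR.
(333/419) = +1 → QR.
(366/419) = +1 → QR.
Total quadratic residues among the 7: 5.

5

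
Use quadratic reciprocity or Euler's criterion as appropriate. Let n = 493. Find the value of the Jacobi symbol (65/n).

Reciprocity: 65 ≡ 1 and 493 ≡ 1 (mod 4), so (65/493) = +(493/65).
Reduce top mod 65: now compute (38/65).
Pull out 2: since 65 ≡ 1 (mod 8), (2/65) = +1.
Reciprocity: 19 ≡ 3 and 65 ≡ 1 (mod 4), so (19/65) = +(65/19).
Reduce top mod 19: now compute (8/19).
Pull out 2^3: since 19 ≡ 3 (mod 8), (2/19) = -1, so (2/19)^3 = -1.
Reached (1/19) = 1. Collecting the sign flips along the way, the symbol is -1.

-1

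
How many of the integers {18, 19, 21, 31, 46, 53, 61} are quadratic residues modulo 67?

2

(18/67) = -1 → non-residue.
(19/67) = +1 → QR.
(21/67) = +1 → QR.
(31/67) = -1 → non-residue.
(46/67) = -1 → non-residue.
(53/67) = -1 → non-residue.
(61/67) = -1 → non-residue.
Total quadratic residues among the 7: 2.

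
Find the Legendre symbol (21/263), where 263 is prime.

-1

Reciprocity: 21 ≡ 1 and 263 ≡ 3 (mod 4), so (21/263) = +(263/21).
Reduce top mod 21: now compute (11/21).
Reciprocity: 11 ≡ 3 and 21 ≡ 1 (mod 4), so (11/21) = +(21/11).
Reduce top mod 11: now compute (10/11).
Pull out 2: since 11 ≡ 3 (mod 8), (2/11) = -1.
Reciprocity: 5 ≡ 1 and 11 ≡ 3 (mod 4), so (5/11) = +(11/5).
Reduce top mod 5: now compute (1/5).
Reached (1/5) = 1. Collecting the sign flips along the way, the symbol is -1.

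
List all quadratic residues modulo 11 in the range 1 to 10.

Square k = 1,…,5 (k and 11−k give the same square):
1²=1, 2²=4, 3²=9, 4²≡5, 5²≡3 (mod 11).
So the quadratic residues mod 11 are {1, 3, 4, 5, 9}.

1, 3, 4, 5, 9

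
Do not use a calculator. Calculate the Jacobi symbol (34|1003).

Pull out 2: since 1003 ≡ 3 (mod 8), (2/1003) = -1.
Reciprocity: 17 ≡ 1 and 1003 ≡ 3 (mod 4), so (17/1003) = +(1003/17).
Reduce top mod 17: now compute (0/17).
Top reduces to 0: gcd > 1, so the symbol is 0.

0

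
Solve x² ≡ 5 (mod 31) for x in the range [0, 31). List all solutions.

6, 25

Since 31 ≡ 3 (mod 4), a square root of 5 is 5^((31+1)/4) = 5^8 mod 31.
Repeated squaring: 5^2≡25, 5^4≡5, 5^8≡25 (mod 31).
5^8 = 5^(8) ≡ 25 (mod 31).
Check: 25² = 625 ≡ 5 (mod 31). The two roots are 6 and 25.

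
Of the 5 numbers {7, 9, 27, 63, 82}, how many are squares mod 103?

4

(7/103) = +1 → QR.
(9/103) = +1 → QR.
(27/103) = -1 → non-residue.
(63/103) = +1 → QR.
(82/103) = +1 → QR.
Total quadratic residues among the 5: 4.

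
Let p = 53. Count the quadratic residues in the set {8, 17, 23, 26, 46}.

(8/53) = -1 → non-residue.
(17/53) = +1 → QR.
(23/53) = -1 → non-residue.
(26/53) = -1 → non-residue.
(46/53) = +1 → QR.
Total quadratic residues among the 5: 2.

2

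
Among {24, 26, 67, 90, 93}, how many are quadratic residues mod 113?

1

(24/113) = -1 → non-residue.
(26/113) = +1 → QR.
(67/113) = -1 → non-residue.
(90/113) = -1 → non-residue.
(93/113) = -1 → non-residue.
Total quadratic residues among the 5: 1.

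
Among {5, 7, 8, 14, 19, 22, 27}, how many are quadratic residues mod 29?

3

(5/29) = +1 → QR.
(7/29) = +1 → QR.
(8/29) = -1 → non-residue.
(14/29) = -1 → non-residue.
(19/29) = -1 → non-residue.
(22/29) = +1 → QR.
(27/29) = -1 → non-residue.
Total quadratic residues among the 7: 3.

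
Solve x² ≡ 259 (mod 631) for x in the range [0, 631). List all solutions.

Since 631 ≡ 3 (mod 4), a square root of 259 is 259^((631+1)/4) = 259^158 mod 631.
Repeated squaring: 259^2≡195, 259^4≡165, 259^8≡92, 259^16≡261, 259^32≡604, 259^64≡98, 259^128≡139 (mod 631).
259^158 = 259^(128+16+8+4+2) ≡ 39 (mod 631).
Check: 39² = 1521 ≡ 259 (mod 631). The two roots are 39 and 592.

39, 592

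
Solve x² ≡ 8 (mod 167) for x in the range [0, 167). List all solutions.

26, 141

Since 167 ≡ 3 (mod 4), a square root of 8 is 8^((167+1)/4) = 8^42 mod 167.
Repeated squaring: 8^2≡64, 8^4≡88, 8^8≡62, 8^16≡3, 8^32≡9 (mod 167).
8^42 = 8^(32+8+2) ≡ 141 (mod 167).
Check: 141² = 19881 ≡ 8 (mod 167). The two roots are 26 and 141.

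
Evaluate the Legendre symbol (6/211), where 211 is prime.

Pull out 2: since 211 ≡ 3 (mod 8), (2/211) = -1.
Reciprocity: 3 ≡ 3 and 211 ≡ 3 (mod 4), so (3/211) = −(211/3).
Reduce top mod 3: now compute (1/3).
Reached (1/3) = 1. Collecting the sign flips along the way, the symbol is +1.

1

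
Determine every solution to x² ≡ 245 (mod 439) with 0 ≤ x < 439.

Since 439 ≡ 3 (mod 4), a square root of 245 is 245^((439+1)/4) = 245^110 mod 439.
Repeated squaring: 245^2≡321, 245^4≡315, 245^8≡11, 245^16≡121, 245^32≡154, 245^64≡10 (mod 439).
245^110 = 245^(64+32+8+4+2) ≡ 95 (mod 439).
Check: 95² = 9025 ≡ 245 (mod 439). The two roots are 95 and 344.

95, 344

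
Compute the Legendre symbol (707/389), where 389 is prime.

-1

Euler's criterion: (707/389) ≡ 318^194 (mod 389).
318^2 ≡ 373 (mod 389)
318^4 ≡ 256 (mod 389)
318^8 ≡ 184 (mod 389)
318^16 ≡ 13 (mod 389)
318^32 ≡ 169 (mod 389)
318^64 ≡ 164 (mod 389)
318^128 ≡ 55 (mod 389)
318^194 = 318^(128+64+2) ≡ 388 (mod 389).
Result is 388 ≡ −1, so (707/389) = −1.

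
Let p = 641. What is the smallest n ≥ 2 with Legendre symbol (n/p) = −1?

(2/641) = +1, so 2 is a residue.
(3/641) = −1, so 3 is the smallest positive non-residue mod 641.

3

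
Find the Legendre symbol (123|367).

Euler's criterion: (123/367) ≡ 123^183 (mod 367).
123^2 ≡ 82 (mod 367)
123^4 ≡ 118 (mod 367)
123^8 ≡ 345 (mod 367)
123^16 ≡ 117 (mod 367)
123^32 ≡ 110 (mod 367)
123^64 ≡ 356 (mod 367)
123^128 ≡ 121 (mod 367)
123^183 = 123^(128+32+16+4+2+1) ≡ 366 (mod 367).
Result is 366 ≡ −1, so (123/367) = −1.

-1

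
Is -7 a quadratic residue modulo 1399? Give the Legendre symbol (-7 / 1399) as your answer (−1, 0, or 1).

-1

First reduce: -7 ≡ 1392 (mod 1399).
Pull out 2^4: since 1399 ≡ 7 (mod 8), (2/1399) = +1, so (2/1399)^4 = +1.
Reciprocity: 87 ≡ 3 and 1399 ≡ 3 (mod 4), so (87/1399) = −(1399/87).
Reduce top mod 87: now compute (7/87).
Reciprocity: 7 ≡ 3 and 87 ≡ 3 (mod 4), so (7/87) = −(87/7).
Reduce top mod 7: now compute (3/7).
Reciprocity: 3 ≡ 3 and 7 ≡ 3 (mod 4), so (3/7) = −(7/3).
Reduce top mod 3: now compute (1/3).
Reached (1/3) = 1. Collecting the sign flips along the way, the symbol is -1.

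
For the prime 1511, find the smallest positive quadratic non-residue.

11

(2/1511) = +1, so 2 is a residue.
(3/1511) = +1, so 3 is a residue.
(4/1511) = +1, so 4 is a residue.
(5/1511) = +1, so 5 is a residue.
(6/1511) = +1, so 6 is a residue.
(7/1511) = +1, so 7 is a residue.
(8/1511) = +1, so 8 is a residue.
(9/1511) = +1, so 9 is a residue.
(10/1511) = +1, so 10 is a residue.
(11/1511) = −1, so 11 is the smallest positive non-residue mod 1511.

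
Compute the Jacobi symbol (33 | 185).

Reciprocity: 33 ≡ 1 and 185 ≡ 1 (mod 4), so (33/185) = +(185/33).
Reduce top mod 33: now compute (20/33).
Pull out 2^2: since 33 ≡ 1 (mod 8), (2/33) = +1, so (2/33)^2 = +1.
Reciprocity: 5 ≡ 1 and 33 ≡ 1 (mod 4), so (5/33) = +(33/5).
Reduce top mod 5: now compute (3/5).
Reciprocity: 3 ≡ 3 and 5 ≡ 1 (mod 4), so (3/5) = +(5/3).
Reduce top mod 3: now compute (2/3).
Pull out 2: since 3 ≡ 3 (mod 8), (2/3) = -1.
Reached (1/3) = 1. Collecting the sign flips along the way, the symbol is -1.

-1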